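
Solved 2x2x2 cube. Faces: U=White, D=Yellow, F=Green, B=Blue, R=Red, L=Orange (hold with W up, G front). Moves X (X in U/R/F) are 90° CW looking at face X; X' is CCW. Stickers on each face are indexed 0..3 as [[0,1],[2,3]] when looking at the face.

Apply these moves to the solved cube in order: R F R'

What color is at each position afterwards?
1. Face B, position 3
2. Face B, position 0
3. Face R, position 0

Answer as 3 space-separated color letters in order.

Answer: B B R

Derivation:
After move 1 (R): R=RRRR U=WGWG F=GYGY D=YBYB B=WBWB
After move 2 (F): F=GGYY U=WGOO R=WRGR D=RRYB L=OYOB
After move 3 (R'): R=RRWG U=WWOW F=GGYO D=RGYY B=BBRB
Query 1: B[3] = B
Query 2: B[0] = B
Query 3: R[0] = R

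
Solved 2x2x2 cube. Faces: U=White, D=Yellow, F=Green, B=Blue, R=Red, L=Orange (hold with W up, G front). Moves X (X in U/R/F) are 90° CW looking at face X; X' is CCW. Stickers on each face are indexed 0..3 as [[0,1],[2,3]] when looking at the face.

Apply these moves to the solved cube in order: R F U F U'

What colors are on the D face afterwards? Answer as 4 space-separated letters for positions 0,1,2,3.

Answer: G W Y B

Derivation:
After move 1 (R): R=RRRR U=WGWG F=GYGY D=YBYB B=WBWB
After move 2 (F): F=GGYY U=WGOO R=WRGR D=RRYB L=OYOB
After move 3 (U): U=OWOG F=WRYY R=WBGR B=OYWB L=GGOB
After move 4 (F): F=YWYR U=OWBG R=OBGR D=GWYB L=GROR
After move 5 (U'): U=WGOB F=GRYR R=YWGR B=OBWB L=OYOR
Query: D face = GWYB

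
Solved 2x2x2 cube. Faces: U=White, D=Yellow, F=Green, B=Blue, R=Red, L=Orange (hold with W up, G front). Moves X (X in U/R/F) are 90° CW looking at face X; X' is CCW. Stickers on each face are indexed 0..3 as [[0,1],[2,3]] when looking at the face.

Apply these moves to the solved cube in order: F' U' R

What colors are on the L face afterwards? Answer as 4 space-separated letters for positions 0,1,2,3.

After move 1 (F'): F=GGGG U=WWRR R=YRYR D=OOYY L=OWOW
After move 2 (U'): U=WRWR F=OWGG R=GGYR B=YRBB L=BBOW
After move 3 (R): R=YGRG U=WWWG F=OOGY D=OBYY B=RRRB
Query: L face = BBOW

Answer: B B O W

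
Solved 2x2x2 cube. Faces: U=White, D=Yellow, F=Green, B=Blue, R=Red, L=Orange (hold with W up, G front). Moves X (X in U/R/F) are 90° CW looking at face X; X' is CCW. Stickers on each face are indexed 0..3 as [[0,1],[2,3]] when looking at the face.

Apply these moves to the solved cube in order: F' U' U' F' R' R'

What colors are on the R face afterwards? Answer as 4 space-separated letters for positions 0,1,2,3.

After move 1 (F'): F=GGGG U=WWRR R=YRYR D=OOYY L=OWOW
After move 2 (U'): U=WRWR F=OWGG R=GGYR B=YRBB L=BBOW
After move 3 (U'): U=RRWW F=BBGG R=OWYR B=GGBB L=YROW
After move 4 (F'): F=BGBG U=RROY R=OWOR D=RWYY L=YWOW
After move 5 (R'): R=WROO U=RBOG F=BRBY D=RGYG B=YGWB
After move 6 (R'): R=ROWO U=RWOY F=BBBG D=RRYY B=GGGB
Query: R face = ROWO

Answer: R O W O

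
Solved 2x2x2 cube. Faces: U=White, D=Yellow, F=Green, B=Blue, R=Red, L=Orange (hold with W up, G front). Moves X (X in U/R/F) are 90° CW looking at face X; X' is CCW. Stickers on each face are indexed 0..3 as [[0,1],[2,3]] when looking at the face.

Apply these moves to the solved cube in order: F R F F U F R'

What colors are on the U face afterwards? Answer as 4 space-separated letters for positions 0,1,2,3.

After move 1 (F): F=GGGG U=WWOO R=WRWR D=RRYY L=OYOY
After move 2 (R): R=WWRR U=WGOG F=GRGY D=RBYB B=OBWB
After move 3 (F): F=GGYR U=WGYY R=OWGR D=RWYB L=OROB
After move 4 (F): F=YGRG U=WGBR R=YWYR D=GOYB L=OROW
After move 5 (U): U=BWRG F=YWRG R=OBYR B=ORWB L=YGOW
After move 6 (F): F=RYGW U=BWWG R=RBGR D=YOYB L=YGOO
After move 7 (R'): R=BRRG U=BWWO F=RWGG D=YYYW B=BROB
Query: U face = BWWO

Answer: B W W O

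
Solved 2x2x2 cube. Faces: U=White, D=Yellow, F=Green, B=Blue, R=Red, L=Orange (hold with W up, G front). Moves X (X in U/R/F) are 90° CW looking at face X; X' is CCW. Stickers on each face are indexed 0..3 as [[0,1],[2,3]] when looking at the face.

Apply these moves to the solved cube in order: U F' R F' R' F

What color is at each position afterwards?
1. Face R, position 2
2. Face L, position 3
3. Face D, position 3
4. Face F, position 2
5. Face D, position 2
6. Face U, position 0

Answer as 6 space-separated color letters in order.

After move 1 (U): U=WWWW F=RRGG R=BBRR B=OOBB L=GGOO
After move 2 (F'): F=RGRG U=WWBR R=YBYR D=GOYY L=GWOW
After move 3 (R): R=YYRB U=WGBG F=RORY D=GBYO B=ROWB
After move 4 (F'): F=OYRR U=WGYR R=BYGB D=WWYO L=GGOB
After move 5 (R'): R=YBBG U=WWYR F=OGRR D=WYYR B=OOWB
After move 6 (F): F=RORG U=WWBG R=YBRG D=BYYR L=GWOY
Query 1: R[2] = R
Query 2: L[3] = Y
Query 3: D[3] = R
Query 4: F[2] = R
Query 5: D[2] = Y
Query 6: U[0] = W

Answer: R Y R R Y W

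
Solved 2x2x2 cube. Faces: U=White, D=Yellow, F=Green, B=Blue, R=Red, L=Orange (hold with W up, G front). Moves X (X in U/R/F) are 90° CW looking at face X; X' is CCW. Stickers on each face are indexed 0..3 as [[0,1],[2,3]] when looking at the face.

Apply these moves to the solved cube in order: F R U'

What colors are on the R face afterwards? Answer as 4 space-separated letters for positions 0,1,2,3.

Answer: G R R R

Derivation:
After move 1 (F): F=GGGG U=WWOO R=WRWR D=RRYY L=OYOY
After move 2 (R): R=WWRR U=WGOG F=GRGY D=RBYB B=OBWB
After move 3 (U'): U=GGWO F=OYGY R=GRRR B=WWWB L=OBOY
Query: R face = GRRR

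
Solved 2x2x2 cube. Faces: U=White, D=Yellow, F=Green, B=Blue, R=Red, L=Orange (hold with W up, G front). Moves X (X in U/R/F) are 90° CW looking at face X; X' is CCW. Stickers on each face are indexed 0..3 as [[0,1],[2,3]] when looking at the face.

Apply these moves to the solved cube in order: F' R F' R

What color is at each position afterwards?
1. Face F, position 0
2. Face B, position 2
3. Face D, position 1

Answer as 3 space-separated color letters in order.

After move 1 (F'): F=GGGG U=WWRR R=YRYR D=OOYY L=OWOW
After move 2 (R): R=YYRR U=WGRG F=GOGY D=OBYB B=RBWB
After move 3 (F'): F=OYGG U=WGYR R=BYOR D=WWYB L=OGOR
After move 4 (R): R=OBRY U=WYYG F=OWGB D=WWYR B=RBGB
Query 1: F[0] = O
Query 2: B[2] = G
Query 3: D[1] = W

Answer: O G W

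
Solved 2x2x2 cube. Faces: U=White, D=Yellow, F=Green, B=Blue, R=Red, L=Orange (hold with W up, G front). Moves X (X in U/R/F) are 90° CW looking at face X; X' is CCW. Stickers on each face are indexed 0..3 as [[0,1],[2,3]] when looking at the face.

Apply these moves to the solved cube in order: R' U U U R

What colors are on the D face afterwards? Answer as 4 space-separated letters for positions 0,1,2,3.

After move 1 (R'): R=RRRR U=WBWB F=GWGW D=YGYG B=YBYB
After move 2 (U): U=WWBB F=RRGW R=YBRR B=OOYB L=GWOO
After move 3 (U): U=BWBW F=YBGW R=OORR B=GWYB L=RROO
After move 4 (U): U=BBWW F=OOGW R=GWRR B=RRYB L=YBOO
After move 5 (R): R=RGRW U=BOWW F=OGGG D=YYYR B=WRBB
Query: D face = YYYR

Answer: Y Y Y R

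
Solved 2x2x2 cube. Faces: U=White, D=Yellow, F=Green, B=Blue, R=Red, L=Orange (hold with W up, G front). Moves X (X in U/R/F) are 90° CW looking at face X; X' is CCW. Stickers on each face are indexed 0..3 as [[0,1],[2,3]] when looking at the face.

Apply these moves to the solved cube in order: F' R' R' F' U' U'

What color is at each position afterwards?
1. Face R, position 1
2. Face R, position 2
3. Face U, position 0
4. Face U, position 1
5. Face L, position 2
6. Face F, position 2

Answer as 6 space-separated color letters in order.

After move 1 (F'): F=GGGG U=WWRR R=YRYR D=OOYY L=OWOW
After move 2 (R'): R=RRYY U=WBRB F=GWGR D=OGYG B=YBOB
After move 3 (R'): R=RYRY U=WORY F=GBGB D=OWYR B=GBGB
After move 4 (F'): F=BBGG U=WORR R=WYOY D=WWYR L=OYOR
After move 5 (U'): U=ORWR F=OYGG R=BBOY B=WYGB L=GBOR
After move 6 (U'): U=RROW F=GBGG R=OYOY B=BBGB L=WYOR
Query 1: R[1] = Y
Query 2: R[2] = O
Query 3: U[0] = R
Query 4: U[1] = R
Query 5: L[2] = O
Query 6: F[2] = G

Answer: Y O R R O G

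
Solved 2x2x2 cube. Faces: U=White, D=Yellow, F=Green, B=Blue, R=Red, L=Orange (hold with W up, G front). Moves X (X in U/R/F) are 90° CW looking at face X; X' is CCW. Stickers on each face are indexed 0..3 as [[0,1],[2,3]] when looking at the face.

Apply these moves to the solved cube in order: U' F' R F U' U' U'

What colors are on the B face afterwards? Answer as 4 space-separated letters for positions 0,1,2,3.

After move 1 (U'): U=WWWW F=OOGG R=GGRR B=RRBB L=BBOO
After move 2 (F'): F=OGOG U=WWGR R=YGYR D=BOYY L=BWOW
After move 3 (R): R=YYRG U=WGGG F=OOOY D=BBYR B=RRWB
After move 4 (F): F=OOYO U=WGWW R=GYGG D=RYYR L=BBOB
After move 5 (U'): U=GWWW F=BBYO R=OOGG B=GYWB L=RROB
After move 6 (U'): U=WWGW F=RRYO R=BBGG B=OOWB L=GYOB
After move 7 (U'): U=WWWG F=GYYO R=RRGG B=BBWB L=OOOB
Query: B face = BBWB

Answer: B B W B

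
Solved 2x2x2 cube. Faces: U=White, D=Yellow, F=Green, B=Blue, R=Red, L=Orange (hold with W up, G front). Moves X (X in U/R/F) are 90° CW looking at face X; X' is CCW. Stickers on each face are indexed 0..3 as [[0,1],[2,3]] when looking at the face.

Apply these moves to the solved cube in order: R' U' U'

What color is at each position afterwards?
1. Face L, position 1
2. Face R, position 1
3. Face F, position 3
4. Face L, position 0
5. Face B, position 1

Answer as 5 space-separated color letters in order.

Answer: R O W R W

Derivation:
After move 1 (R'): R=RRRR U=WBWB F=GWGW D=YGYG B=YBYB
After move 2 (U'): U=BBWW F=OOGW R=GWRR B=RRYB L=YBOO
After move 3 (U'): U=BWBW F=YBGW R=OORR B=GWYB L=RROO
Query 1: L[1] = R
Query 2: R[1] = O
Query 3: F[3] = W
Query 4: L[0] = R
Query 5: B[1] = W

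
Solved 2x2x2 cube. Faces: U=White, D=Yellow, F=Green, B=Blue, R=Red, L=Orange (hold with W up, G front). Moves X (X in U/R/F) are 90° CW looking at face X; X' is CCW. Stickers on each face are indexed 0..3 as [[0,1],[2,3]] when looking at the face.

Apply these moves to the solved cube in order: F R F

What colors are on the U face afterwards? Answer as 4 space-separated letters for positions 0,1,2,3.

Answer: W G Y Y

Derivation:
After move 1 (F): F=GGGG U=WWOO R=WRWR D=RRYY L=OYOY
After move 2 (R): R=WWRR U=WGOG F=GRGY D=RBYB B=OBWB
After move 3 (F): F=GGYR U=WGYY R=OWGR D=RWYB L=OROB
Query: U face = WGYY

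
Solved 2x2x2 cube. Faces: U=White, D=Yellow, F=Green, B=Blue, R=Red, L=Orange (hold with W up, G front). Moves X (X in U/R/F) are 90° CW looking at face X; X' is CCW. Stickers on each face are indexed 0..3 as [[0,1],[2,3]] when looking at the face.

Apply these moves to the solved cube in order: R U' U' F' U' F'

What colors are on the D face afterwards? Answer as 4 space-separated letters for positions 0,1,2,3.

Answer: Y G Y B

Derivation:
After move 1 (R): R=RRRR U=WGWG F=GYGY D=YBYB B=WBWB
After move 2 (U'): U=GGWW F=OOGY R=GYRR B=RRWB L=WBOO
After move 3 (U'): U=GWGW F=WBGY R=OORR B=GYWB L=RROO
After move 4 (F'): F=BYWG U=GWOR R=BOYR D=ROYB L=RWOG
After move 5 (U'): U=WRGO F=RWWG R=BYYR B=BOWB L=GYOG
After move 6 (F'): F=WGRW U=WRBY R=OYRR D=YGYB L=GOOG
Query: D face = YGYB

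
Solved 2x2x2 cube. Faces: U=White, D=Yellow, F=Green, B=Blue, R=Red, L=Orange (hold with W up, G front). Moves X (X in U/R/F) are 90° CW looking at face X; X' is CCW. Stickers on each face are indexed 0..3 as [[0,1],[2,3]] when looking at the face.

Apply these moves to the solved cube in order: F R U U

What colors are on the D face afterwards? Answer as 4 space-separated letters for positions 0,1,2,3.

After move 1 (F): F=GGGG U=WWOO R=WRWR D=RRYY L=OYOY
After move 2 (R): R=WWRR U=WGOG F=GRGY D=RBYB B=OBWB
After move 3 (U): U=OWGG F=WWGY R=OBRR B=OYWB L=GROY
After move 4 (U): U=GOGW F=OBGY R=OYRR B=GRWB L=WWOY
Query: D face = RBYB

Answer: R B Y B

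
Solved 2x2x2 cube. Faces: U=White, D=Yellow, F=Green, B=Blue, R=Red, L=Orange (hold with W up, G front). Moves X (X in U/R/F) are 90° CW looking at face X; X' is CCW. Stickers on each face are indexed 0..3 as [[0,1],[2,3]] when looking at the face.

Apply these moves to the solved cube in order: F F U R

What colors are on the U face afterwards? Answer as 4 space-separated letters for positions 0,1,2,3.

After move 1 (F): F=GGGG U=WWOO R=WRWR D=RRYY L=OYOY
After move 2 (F): F=GGGG U=WWYY R=OROR D=WWYY L=OROR
After move 3 (U): U=YWYW F=ORGG R=BBOR B=ORBB L=GGOR
After move 4 (R): R=OBRB U=YRYG F=OWGY D=WBYO B=WRWB
Query: U face = YRYG

Answer: Y R Y G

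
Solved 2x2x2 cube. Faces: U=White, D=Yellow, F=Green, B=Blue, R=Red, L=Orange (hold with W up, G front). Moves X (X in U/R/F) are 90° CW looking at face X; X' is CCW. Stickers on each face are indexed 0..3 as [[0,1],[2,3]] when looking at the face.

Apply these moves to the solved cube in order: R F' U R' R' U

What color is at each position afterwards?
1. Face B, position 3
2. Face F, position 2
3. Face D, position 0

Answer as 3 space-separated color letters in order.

After move 1 (R): R=RRRR U=WGWG F=GYGY D=YBYB B=WBWB
After move 2 (F'): F=YYGG U=WGRR R=BRYR D=OOYB L=OGOW
After move 3 (U): U=RWRG F=BRGG R=WBYR B=OGWB L=YYOW
After move 4 (R'): R=BRWY U=RWRO F=BWGG D=ORYG B=BGOB
After move 5 (R'): R=RYBW U=RORB F=BWGO D=OWYG B=GGRB
After move 6 (U): U=RRBO F=RYGO R=GGBW B=YYRB L=BWOW
Query 1: B[3] = B
Query 2: F[2] = G
Query 3: D[0] = O

Answer: B G O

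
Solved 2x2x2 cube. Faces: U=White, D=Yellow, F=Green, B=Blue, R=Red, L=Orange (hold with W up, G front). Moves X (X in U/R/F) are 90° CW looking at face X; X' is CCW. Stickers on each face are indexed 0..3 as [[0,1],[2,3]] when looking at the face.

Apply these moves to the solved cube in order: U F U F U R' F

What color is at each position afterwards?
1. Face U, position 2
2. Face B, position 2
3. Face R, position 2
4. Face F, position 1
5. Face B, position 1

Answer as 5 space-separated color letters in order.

After move 1 (U): U=WWWW F=RRGG R=BBRR B=OOBB L=GGOO
After move 2 (F): F=GRGR U=WWOG R=WBWR D=RBYY L=GYOY
After move 3 (U): U=OWGW F=WBGR R=OOWR B=GYBB L=GROY
After move 4 (F): F=GWRB U=OWYR R=GOWR D=WOYY L=GROB
After move 5 (U): U=YORW F=GORB R=GYWR B=GRBB L=GWOB
After move 6 (R'): R=YRGW U=YBRG F=GORW D=WOYB B=YROB
After move 7 (F): F=RGWO U=YBBW R=RRGW D=GYYB L=GWOO
Query 1: U[2] = B
Query 2: B[2] = O
Query 3: R[2] = G
Query 4: F[1] = G
Query 5: B[1] = R

Answer: B O G G R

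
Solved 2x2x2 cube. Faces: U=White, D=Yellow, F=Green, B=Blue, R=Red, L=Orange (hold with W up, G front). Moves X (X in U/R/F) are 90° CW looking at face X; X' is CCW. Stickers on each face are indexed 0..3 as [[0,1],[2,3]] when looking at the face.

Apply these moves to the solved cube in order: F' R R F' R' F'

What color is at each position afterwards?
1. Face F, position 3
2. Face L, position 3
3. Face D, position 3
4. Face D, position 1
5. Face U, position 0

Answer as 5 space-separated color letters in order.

After move 1 (F'): F=GGGG U=WWRR R=YRYR D=OOYY L=OWOW
After move 2 (R): R=YYRR U=WGRG F=GOGY D=OBYB B=RBWB
After move 3 (R): R=RYRY U=WORY F=GBGB D=OWYR B=GBGB
After move 4 (F'): F=BBGG U=WORR R=WYOY D=WWYR L=OYOR
After move 5 (R'): R=YYWO U=WGRG F=BOGR D=WBYG B=RBWB
After move 6 (F'): F=ORBG U=WGYW R=BYWO D=YRYG L=OGOR
Query 1: F[3] = G
Query 2: L[3] = R
Query 3: D[3] = G
Query 4: D[1] = R
Query 5: U[0] = W

Answer: G R G R W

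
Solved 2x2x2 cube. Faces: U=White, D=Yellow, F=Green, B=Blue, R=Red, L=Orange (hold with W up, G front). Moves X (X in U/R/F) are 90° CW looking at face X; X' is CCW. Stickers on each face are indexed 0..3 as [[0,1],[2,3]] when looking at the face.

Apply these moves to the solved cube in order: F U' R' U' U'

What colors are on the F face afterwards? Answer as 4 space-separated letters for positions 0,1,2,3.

Answer: Y R G O

Derivation:
After move 1 (F): F=GGGG U=WWOO R=WRWR D=RRYY L=OYOY
After move 2 (U'): U=WOWO F=OYGG R=GGWR B=WRBB L=BBOY
After move 3 (R'): R=GRGW U=WBWW F=OOGO D=RYYG B=YRRB
After move 4 (U'): U=BWWW F=BBGO R=OOGW B=GRRB L=YROY
After move 5 (U'): U=WWBW F=YRGO R=BBGW B=OORB L=GROY
Query: F face = YRGO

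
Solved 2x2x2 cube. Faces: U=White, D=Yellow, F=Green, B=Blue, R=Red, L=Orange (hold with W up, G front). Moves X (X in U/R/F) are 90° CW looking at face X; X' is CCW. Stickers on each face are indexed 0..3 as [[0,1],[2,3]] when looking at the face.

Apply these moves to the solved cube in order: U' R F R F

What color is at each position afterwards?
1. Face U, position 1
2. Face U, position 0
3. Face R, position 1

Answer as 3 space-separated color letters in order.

After move 1 (U'): U=WWWW F=OOGG R=GGRR B=RRBB L=BBOO
After move 2 (R): R=RGRG U=WOWG F=OYGY D=YBYR B=WRWB
After move 3 (F): F=GOYY U=WOOB R=WGGG D=RRYR L=BYOB
After move 4 (R): R=GWGG U=WOOY F=GRYR D=RWYW B=BROB
After move 5 (F): F=YGRR U=WOBY R=OWYG D=GGYW L=BROW
Query 1: U[1] = O
Query 2: U[0] = W
Query 3: R[1] = W

Answer: O W W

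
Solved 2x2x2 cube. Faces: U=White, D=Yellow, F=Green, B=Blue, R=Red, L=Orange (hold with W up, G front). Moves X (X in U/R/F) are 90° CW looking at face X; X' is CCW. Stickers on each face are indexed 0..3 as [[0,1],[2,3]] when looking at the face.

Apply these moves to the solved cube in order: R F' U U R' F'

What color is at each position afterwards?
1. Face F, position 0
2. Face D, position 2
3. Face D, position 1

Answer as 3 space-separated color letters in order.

After move 1 (R): R=RRRR U=WGWG F=GYGY D=YBYB B=WBWB
After move 2 (F'): F=YYGG U=WGRR R=BRYR D=OOYB L=OGOW
After move 3 (U): U=RWRG F=BRGG R=WBYR B=OGWB L=YYOW
After move 4 (U): U=RRGW F=WBGG R=OGYR B=YYWB L=BROW
After move 5 (R'): R=GROY U=RWGY F=WRGW D=OBYG B=BYOB
After move 6 (F'): F=RWWG U=RWGO R=BROY D=RWYG L=BYOG
Query 1: F[0] = R
Query 2: D[2] = Y
Query 3: D[1] = W

Answer: R Y W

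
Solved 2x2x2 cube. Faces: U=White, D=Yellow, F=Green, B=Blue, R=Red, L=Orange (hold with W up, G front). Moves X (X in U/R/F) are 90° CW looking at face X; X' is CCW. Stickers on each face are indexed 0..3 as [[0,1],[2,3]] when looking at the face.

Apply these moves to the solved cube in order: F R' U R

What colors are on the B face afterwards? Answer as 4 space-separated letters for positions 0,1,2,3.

Answer: B Y W B

Derivation:
After move 1 (F): F=GGGG U=WWOO R=WRWR D=RRYY L=OYOY
After move 2 (R'): R=RRWW U=WBOB F=GWGO D=RGYG B=YBRB
After move 3 (U): U=OWBB F=RRGO R=YBWW B=OYRB L=GWOY
After move 4 (R): R=WYWB U=ORBO F=RGGG D=RRYO B=BYWB
Query: B face = BYWB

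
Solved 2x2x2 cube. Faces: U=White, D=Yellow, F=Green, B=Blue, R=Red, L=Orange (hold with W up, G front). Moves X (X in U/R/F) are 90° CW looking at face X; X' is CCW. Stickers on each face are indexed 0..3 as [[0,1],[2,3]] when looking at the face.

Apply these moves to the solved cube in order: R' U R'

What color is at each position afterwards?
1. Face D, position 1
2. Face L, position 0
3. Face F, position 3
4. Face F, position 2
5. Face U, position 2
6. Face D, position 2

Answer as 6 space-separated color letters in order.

After move 1 (R'): R=RRRR U=WBWB F=GWGW D=YGYG B=YBYB
After move 2 (U): U=WWBB F=RRGW R=YBRR B=OOYB L=GWOO
After move 3 (R'): R=BRYR U=WYBO F=RWGB D=YRYW B=GOGB
Query 1: D[1] = R
Query 2: L[0] = G
Query 3: F[3] = B
Query 4: F[2] = G
Query 5: U[2] = B
Query 6: D[2] = Y

Answer: R G B G B Y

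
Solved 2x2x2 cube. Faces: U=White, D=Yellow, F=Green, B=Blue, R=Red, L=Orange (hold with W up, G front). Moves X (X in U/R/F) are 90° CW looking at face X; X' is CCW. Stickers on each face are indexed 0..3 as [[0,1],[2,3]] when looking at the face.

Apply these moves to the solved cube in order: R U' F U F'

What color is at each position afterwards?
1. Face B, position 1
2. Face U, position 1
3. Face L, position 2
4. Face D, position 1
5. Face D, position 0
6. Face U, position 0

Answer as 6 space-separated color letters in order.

Answer: Y G O B O O

Derivation:
After move 1 (R): R=RRRR U=WGWG F=GYGY D=YBYB B=WBWB
After move 2 (U'): U=GGWW F=OOGY R=GYRR B=RRWB L=WBOO
After move 3 (F): F=GOYO U=GGOB R=WYWR D=RGYB L=WYOB
After move 4 (U): U=OGBG F=WYYO R=RRWR B=WYWB L=GOOB
After move 5 (F'): F=YOWY U=OGRW R=GRRR D=OBYB L=GGOB
Query 1: B[1] = Y
Query 2: U[1] = G
Query 3: L[2] = O
Query 4: D[1] = B
Query 5: D[0] = O
Query 6: U[0] = O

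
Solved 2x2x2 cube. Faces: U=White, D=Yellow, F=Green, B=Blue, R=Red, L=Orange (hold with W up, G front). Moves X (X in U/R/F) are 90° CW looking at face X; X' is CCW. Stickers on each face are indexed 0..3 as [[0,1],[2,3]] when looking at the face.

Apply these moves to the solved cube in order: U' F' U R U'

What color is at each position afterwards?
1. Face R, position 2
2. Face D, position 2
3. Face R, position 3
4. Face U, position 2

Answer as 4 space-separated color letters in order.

After move 1 (U'): U=WWWW F=OOGG R=GGRR B=RRBB L=BBOO
After move 2 (F'): F=OGOG U=WWGR R=YGYR D=BOYY L=BWOW
After move 3 (U): U=GWRW F=YGOG R=RRYR B=BWBB L=OGOW
After move 4 (R): R=YRRR U=GGRG F=YOOY D=BBYB B=WWWB
After move 5 (U'): U=GGGR F=OGOY R=YORR B=YRWB L=WWOW
Query 1: R[2] = R
Query 2: D[2] = Y
Query 3: R[3] = R
Query 4: U[2] = G

Answer: R Y R G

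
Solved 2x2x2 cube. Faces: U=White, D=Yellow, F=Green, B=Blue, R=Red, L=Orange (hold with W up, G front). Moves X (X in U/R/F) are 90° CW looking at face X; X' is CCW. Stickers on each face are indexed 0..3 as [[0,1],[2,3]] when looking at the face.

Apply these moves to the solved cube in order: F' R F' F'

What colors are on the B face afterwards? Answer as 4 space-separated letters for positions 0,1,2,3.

Answer: R B W B

Derivation:
After move 1 (F'): F=GGGG U=WWRR R=YRYR D=OOYY L=OWOW
After move 2 (R): R=YYRR U=WGRG F=GOGY D=OBYB B=RBWB
After move 3 (F'): F=OYGG U=WGYR R=BYOR D=WWYB L=OGOR
After move 4 (F'): F=YGOG U=WGBO R=WYWR D=GRYB L=OROY
Query: B face = RBWB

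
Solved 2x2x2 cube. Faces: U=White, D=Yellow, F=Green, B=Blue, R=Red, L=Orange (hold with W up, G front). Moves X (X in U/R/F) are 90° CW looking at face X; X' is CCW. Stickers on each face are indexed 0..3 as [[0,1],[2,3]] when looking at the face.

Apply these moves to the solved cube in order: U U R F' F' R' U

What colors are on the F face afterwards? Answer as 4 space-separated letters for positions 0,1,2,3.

After move 1 (U): U=WWWW F=RRGG R=BBRR B=OOBB L=GGOO
After move 2 (U): U=WWWW F=BBGG R=OORR B=GGBB L=RROO
After move 3 (R): R=RORO U=WBWG F=BYGY D=YBYG B=WGWB
After move 4 (F'): F=YYBG U=WBRR R=BOYO D=ROYG L=RGOW
After move 5 (F'): F=YGYB U=WBBY R=OORO D=GWYG L=RROR
After move 6 (R'): R=OOOR U=WWBW F=YBYY D=GGYB B=GGWB
After move 7 (U): U=BWWW F=OOYY R=GGOR B=RRWB L=YBOR
Query: F face = OOYY

Answer: O O Y Y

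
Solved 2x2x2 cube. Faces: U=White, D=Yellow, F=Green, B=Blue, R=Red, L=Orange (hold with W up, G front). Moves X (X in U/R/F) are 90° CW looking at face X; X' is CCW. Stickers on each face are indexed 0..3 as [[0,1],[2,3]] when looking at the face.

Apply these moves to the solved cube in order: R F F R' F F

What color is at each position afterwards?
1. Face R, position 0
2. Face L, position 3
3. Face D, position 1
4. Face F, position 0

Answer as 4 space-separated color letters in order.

After move 1 (R): R=RRRR U=WGWG F=GYGY D=YBYB B=WBWB
After move 2 (F): F=GGYY U=WGOO R=WRGR D=RRYB L=OYOB
After move 3 (F): F=YGYG U=WGBY R=OROR D=GWYB L=OROR
After move 4 (R'): R=RROO U=WWBW F=YGYY D=GGYG B=BBWB
After move 5 (F): F=YYYG U=WWRR R=BRWO D=ORYG L=OGOG
After move 6 (F): F=YYGY U=WWGG R=RRRO D=WBYG L=OOOR
Query 1: R[0] = R
Query 2: L[3] = R
Query 3: D[1] = B
Query 4: F[0] = Y

Answer: R R B Y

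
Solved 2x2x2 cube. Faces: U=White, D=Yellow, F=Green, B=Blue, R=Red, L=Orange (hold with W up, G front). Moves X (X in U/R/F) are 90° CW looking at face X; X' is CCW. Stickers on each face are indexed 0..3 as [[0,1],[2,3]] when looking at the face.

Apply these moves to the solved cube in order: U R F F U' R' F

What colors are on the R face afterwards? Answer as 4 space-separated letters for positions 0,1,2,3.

After move 1 (U): U=WWWW F=RRGG R=BBRR B=OOBB L=GGOO
After move 2 (R): R=RBRB U=WRWG F=RYGY D=YBYO B=WOWB
After move 3 (F): F=GRYY U=WROG R=WBGB D=RRYO L=GYOB
After move 4 (F): F=YGYR U=WRBY R=OBGB D=GWYO L=GROR
After move 5 (U'): U=RYWB F=GRYR R=YGGB B=OBWB L=WOOR
After move 6 (R'): R=GBYG U=RWWO F=GYYB D=GRYR B=OBWB
After move 7 (F): F=YGBY U=RWRO R=WBOG D=YGYR L=WGOR
Query: R face = WBOG

Answer: W B O G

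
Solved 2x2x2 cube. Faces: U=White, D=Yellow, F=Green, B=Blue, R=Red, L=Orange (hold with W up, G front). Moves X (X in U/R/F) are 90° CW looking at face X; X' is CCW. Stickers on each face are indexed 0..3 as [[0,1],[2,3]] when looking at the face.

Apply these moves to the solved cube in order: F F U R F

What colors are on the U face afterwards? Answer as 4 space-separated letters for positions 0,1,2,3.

Answer: Y R R G

Derivation:
After move 1 (F): F=GGGG U=WWOO R=WRWR D=RRYY L=OYOY
After move 2 (F): F=GGGG U=WWYY R=OROR D=WWYY L=OROR
After move 3 (U): U=YWYW F=ORGG R=BBOR B=ORBB L=GGOR
After move 4 (R): R=OBRB U=YRYG F=OWGY D=WBYO B=WRWB
After move 5 (F): F=GOYW U=YRRG R=YBGB D=ROYO L=GWOB
Query: U face = YRRG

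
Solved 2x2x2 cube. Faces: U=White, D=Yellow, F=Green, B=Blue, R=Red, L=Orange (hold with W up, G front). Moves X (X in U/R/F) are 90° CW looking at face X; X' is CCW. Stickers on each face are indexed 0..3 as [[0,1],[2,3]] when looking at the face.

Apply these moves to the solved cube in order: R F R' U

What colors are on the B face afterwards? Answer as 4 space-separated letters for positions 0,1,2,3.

Answer: O Y R B

Derivation:
After move 1 (R): R=RRRR U=WGWG F=GYGY D=YBYB B=WBWB
After move 2 (F): F=GGYY U=WGOO R=WRGR D=RRYB L=OYOB
After move 3 (R'): R=RRWG U=WWOW F=GGYO D=RGYY B=BBRB
After move 4 (U): U=OWWW F=RRYO R=BBWG B=OYRB L=GGOB
Query: B face = OYRB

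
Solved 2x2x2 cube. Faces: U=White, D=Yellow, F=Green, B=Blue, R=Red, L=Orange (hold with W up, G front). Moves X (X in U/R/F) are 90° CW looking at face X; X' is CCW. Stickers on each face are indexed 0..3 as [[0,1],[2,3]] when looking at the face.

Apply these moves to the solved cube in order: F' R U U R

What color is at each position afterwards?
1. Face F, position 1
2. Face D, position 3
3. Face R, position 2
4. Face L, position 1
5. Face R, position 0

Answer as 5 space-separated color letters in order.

After move 1 (F'): F=GGGG U=WWRR R=YRYR D=OOYY L=OWOW
After move 2 (R): R=YYRR U=WGRG F=GOGY D=OBYB B=RBWB
After move 3 (U): U=RWGG F=YYGY R=RBRR B=OWWB L=GOOW
After move 4 (U): U=GRGW F=RBGY R=OWRR B=GOWB L=YYOW
After move 5 (R): R=RORW U=GBGY F=RBGB D=OWYG B=WORB
Query 1: F[1] = B
Query 2: D[3] = G
Query 3: R[2] = R
Query 4: L[1] = Y
Query 5: R[0] = R

Answer: B G R Y R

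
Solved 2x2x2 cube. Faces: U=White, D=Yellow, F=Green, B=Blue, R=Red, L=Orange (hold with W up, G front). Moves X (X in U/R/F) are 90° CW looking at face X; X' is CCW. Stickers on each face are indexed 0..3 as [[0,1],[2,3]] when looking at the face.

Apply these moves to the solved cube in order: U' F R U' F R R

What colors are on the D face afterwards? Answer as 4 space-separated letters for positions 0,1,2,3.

After move 1 (U'): U=WWWW F=OOGG R=GGRR B=RRBB L=BBOO
After move 2 (F): F=GOGO U=WWOB R=WGWR D=RGYY L=BYOY
After move 3 (R): R=WWRG U=WOOO F=GGGY D=RBYR B=BRWB
After move 4 (U'): U=OOWO F=BYGY R=GGRG B=WWWB L=BROY
After move 5 (F): F=GBYY U=OOYR R=WGOG D=RGYR L=BROB
After move 6 (R): R=OWGG U=OBYY F=GGYR D=RWYW B=RWOB
After move 7 (R): R=GOGW U=OGYR F=GWYW D=ROYR B=YWBB
Query: D face = ROYR

Answer: R O Y R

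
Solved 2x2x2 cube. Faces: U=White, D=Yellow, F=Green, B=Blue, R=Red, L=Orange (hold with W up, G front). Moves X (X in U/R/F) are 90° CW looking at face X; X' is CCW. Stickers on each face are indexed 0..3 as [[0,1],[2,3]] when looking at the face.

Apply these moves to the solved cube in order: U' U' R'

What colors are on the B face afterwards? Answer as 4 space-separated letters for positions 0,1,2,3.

After move 1 (U'): U=WWWW F=OOGG R=GGRR B=RRBB L=BBOO
After move 2 (U'): U=WWWW F=BBGG R=OORR B=GGBB L=RROO
After move 3 (R'): R=OROR U=WBWG F=BWGW D=YBYG B=YGYB
Query: B face = YGYB

Answer: Y G Y B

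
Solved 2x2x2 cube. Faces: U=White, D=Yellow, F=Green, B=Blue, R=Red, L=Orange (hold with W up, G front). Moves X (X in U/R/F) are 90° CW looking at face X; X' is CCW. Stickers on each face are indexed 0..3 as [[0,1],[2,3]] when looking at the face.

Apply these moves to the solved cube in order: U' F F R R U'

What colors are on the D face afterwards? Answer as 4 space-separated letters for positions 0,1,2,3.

Answer: W W Y Y

Derivation:
After move 1 (U'): U=WWWW F=OOGG R=GGRR B=RRBB L=BBOO
After move 2 (F): F=GOGO U=WWOB R=WGWR D=RGYY L=BYOY
After move 3 (F): F=GGOO U=WWYY R=OGBR D=WWYY L=BROG
After move 4 (R): R=BORG U=WGYO F=GWOY D=WBYR B=YRWB
After move 5 (R): R=RBGO U=WWYY F=GBOR D=WWYY B=ORGB
After move 6 (U'): U=WYWY F=BROR R=GBGO B=RBGB L=OROG
Query: D face = WWYY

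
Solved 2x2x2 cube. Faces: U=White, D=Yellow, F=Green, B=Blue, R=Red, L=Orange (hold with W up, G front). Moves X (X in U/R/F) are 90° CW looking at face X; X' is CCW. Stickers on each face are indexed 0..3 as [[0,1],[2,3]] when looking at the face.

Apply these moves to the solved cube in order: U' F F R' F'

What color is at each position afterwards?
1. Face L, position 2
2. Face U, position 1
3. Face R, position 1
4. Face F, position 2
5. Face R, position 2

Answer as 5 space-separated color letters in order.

After move 1 (U'): U=WWWW F=OOGG R=GGRR B=RRBB L=BBOO
After move 2 (F): F=GOGO U=WWOB R=WGWR D=RGYY L=BYOY
After move 3 (F): F=GGOO U=WWYY R=OGBR D=WWYY L=BROG
After move 4 (R'): R=GROB U=WBYR F=GWOY D=WGYO B=YRWB
After move 5 (F'): F=WYGO U=WBGO R=GRWB D=RGYO L=BROY
Query 1: L[2] = O
Query 2: U[1] = B
Query 3: R[1] = R
Query 4: F[2] = G
Query 5: R[2] = W

Answer: O B R G W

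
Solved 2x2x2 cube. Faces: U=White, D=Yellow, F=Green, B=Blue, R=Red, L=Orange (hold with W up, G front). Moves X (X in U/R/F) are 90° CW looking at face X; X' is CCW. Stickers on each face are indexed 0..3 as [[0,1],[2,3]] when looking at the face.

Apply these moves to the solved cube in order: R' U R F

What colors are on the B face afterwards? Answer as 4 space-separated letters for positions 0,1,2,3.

After move 1 (R'): R=RRRR U=WBWB F=GWGW D=YGYG B=YBYB
After move 2 (U): U=WWBB F=RRGW R=YBRR B=OOYB L=GWOO
After move 3 (R): R=RYRB U=WRBW F=RGGG D=YYYO B=BOWB
After move 4 (F): F=GRGG U=WROW R=BYWB D=RRYO L=GYOY
Query: B face = BOWB

Answer: B O W B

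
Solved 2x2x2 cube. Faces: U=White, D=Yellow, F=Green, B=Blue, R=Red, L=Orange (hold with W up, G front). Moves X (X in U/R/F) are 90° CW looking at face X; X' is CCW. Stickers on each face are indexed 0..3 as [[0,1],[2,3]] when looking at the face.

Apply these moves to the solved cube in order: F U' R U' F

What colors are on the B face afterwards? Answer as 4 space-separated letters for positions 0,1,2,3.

Answer: W G O B

Derivation:
After move 1 (F): F=GGGG U=WWOO R=WRWR D=RRYY L=OYOY
After move 2 (U'): U=WOWO F=OYGG R=GGWR B=WRBB L=BBOY
After move 3 (R): R=WGRG U=WYWG F=ORGY D=RBYW B=OROB
After move 4 (U'): U=YGWW F=BBGY R=ORRG B=WGOB L=OROY
After move 5 (F): F=GBYB U=YGYR R=WRWG D=ROYW L=OROB
Query: B face = WGOB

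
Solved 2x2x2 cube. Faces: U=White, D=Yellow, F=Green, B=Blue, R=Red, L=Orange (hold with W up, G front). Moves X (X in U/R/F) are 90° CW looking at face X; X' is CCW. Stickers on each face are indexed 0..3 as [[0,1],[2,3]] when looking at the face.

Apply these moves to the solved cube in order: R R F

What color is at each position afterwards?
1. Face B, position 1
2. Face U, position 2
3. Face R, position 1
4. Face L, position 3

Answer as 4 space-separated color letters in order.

Answer: B O R W

Derivation:
After move 1 (R): R=RRRR U=WGWG F=GYGY D=YBYB B=WBWB
After move 2 (R): R=RRRR U=WYWY F=GBGB D=YWYW B=GBGB
After move 3 (F): F=GGBB U=WYOO R=WRYR D=RRYW L=OYOW
Query 1: B[1] = B
Query 2: U[2] = O
Query 3: R[1] = R
Query 4: L[3] = W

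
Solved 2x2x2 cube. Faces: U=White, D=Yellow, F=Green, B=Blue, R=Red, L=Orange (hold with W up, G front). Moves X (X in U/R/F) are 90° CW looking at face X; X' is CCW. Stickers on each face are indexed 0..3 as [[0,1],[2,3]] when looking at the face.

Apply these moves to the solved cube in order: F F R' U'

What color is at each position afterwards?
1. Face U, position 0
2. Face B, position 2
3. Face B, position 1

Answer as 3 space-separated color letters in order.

Answer: B W R

Derivation:
After move 1 (F): F=GGGG U=WWOO R=WRWR D=RRYY L=OYOY
After move 2 (F): F=GGGG U=WWYY R=OROR D=WWYY L=OROR
After move 3 (R'): R=RROO U=WBYB F=GWGY D=WGYG B=YBWB
After move 4 (U'): U=BBWY F=ORGY R=GWOO B=RRWB L=YBOR
Query 1: U[0] = B
Query 2: B[2] = W
Query 3: B[1] = R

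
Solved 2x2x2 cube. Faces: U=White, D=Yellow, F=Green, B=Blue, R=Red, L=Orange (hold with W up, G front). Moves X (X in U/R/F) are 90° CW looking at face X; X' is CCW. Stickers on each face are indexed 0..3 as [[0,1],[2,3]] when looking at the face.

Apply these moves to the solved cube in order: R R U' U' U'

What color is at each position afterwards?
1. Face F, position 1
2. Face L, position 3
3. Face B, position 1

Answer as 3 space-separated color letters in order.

After move 1 (R): R=RRRR U=WGWG F=GYGY D=YBYB B=WBWB
After move 2 (R): R=RRRR U=WYWY F=GBGB D=YWYW B=GBGB
After move 3 (U'): U=YYWW F=OOGB R=GBRR B=RRGB L=GBOO
After move 4 (U'): U=YWYW F=GBGB R=OORR B=GBGB L=RROO
After move 5 (U'): U=WWYY F=RRGB R=GBRR B=OOGB L=GBOO
Query 1: F[1] = R
Query 2: L[3] = O
Query 3: B[1] = O

Answer: R O O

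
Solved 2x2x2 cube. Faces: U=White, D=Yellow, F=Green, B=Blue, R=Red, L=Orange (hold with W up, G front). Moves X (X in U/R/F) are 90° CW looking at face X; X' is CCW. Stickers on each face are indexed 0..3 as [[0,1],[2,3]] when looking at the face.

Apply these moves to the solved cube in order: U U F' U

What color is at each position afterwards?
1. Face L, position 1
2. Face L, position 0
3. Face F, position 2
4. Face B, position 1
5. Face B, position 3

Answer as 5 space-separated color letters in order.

Answer: G B B W B

Derivation:
After move 1 (U): U=WWWW F=RRGG R=BBRR B=OOBB L=GGOO
After move 2 (U): U=WWWW F=BBGG R=OORR B=GGBB L=RROO
After move 3 (F'): F=BGBG U=WWOR R=YOYR D=ROYY L=RWOW
After move 4 (U): U=OWRW F=YOBG R=GGYR B=RWBB L=BGOW
Query 1: L[1] = G
Query 2: L[0] = B
Query 3: F[2] = B
Query 4: B[1] = W
Query 5: B[3] = B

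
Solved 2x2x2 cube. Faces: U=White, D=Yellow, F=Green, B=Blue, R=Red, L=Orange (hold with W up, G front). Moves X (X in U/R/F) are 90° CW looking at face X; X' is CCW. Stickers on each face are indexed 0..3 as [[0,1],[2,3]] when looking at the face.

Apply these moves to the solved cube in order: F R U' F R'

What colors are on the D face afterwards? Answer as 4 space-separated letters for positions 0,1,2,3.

Answer: R O Y Y

Derivation:
After move 1 (F): F=GGGG U=WWOO R=WRWR D=RRYY L=OYOY
After move 2 (R): R=WWRR U=WGOG F=GRGY D=RBYB B=OBWB
After move 3 (U'): U=GGWO F=OYGY R=GRRR B=WWWB L=OBOY
After move 4 (F): F=GOYY U=GGYB R=WROR D=RGYB L=OROB
After move 5 (R'): R=RRWO U=GWYW F=GGYB D=ROYY B=BWGB
Query: D face = ROYY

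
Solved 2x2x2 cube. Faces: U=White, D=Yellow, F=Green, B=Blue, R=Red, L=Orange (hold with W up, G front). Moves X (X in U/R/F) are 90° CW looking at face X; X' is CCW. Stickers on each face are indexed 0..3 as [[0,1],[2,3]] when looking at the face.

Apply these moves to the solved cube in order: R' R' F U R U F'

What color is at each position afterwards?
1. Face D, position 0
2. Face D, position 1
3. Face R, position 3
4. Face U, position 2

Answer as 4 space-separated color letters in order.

Answer: R W B Y

Derivation:
After move 1 (R'): R=RRRR U=WBWB F=GWGW D=YGYG B=YBYB
After move 2 (R'): R=RRRR U=WYWY F=GBGB D=YWYW B=GBGB
After move 3 (F): F=GGBB U=WYOO R=WRYR D=RRYW L=OYOW
After move 4 (U): U=OWOY F=WRBB R=GBYR B=OYGB L=GGOW
After move 5 (R): R=YGRB U=OROB F=WRBW D=RGYO B=YYWB
After move 6 (U): U=OOBR F=YGBW R=YYRB B=GGWB L=WROW
After move 7 (F'): F=GWYB U=OOYR R=GYRB D=RWYO L=WROB
Query 1: D[0] = R
Query 2: D[1] = W
Query 3: R[3] = B
Query 4: U[2] = Y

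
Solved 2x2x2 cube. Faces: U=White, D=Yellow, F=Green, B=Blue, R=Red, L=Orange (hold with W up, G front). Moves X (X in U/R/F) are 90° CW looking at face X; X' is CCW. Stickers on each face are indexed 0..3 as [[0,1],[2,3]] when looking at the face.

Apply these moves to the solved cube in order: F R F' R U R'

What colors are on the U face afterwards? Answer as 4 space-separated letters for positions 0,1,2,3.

Answer: W G G O

Derivation:
After move 1 (F): F=GGGG U=WWOO R=WRWR D=RRYY L=OYOY
After move 2 (R): R=WWRR U=WGOG F=GRGY D=RBYB B=OBWB
After move 3 (F'): F=RYGG U=WGWR R=BWRR D=YYYB L=OGOO
After move 4 (R): R=RBRW U=WYWG F=RYGB D=YWYO B=RBGB
After move 5 (U): U=WWGY F=RBGB R=RBRW B=OGGB L=RYOO
After move 6 (R'): R=BWRR U=WGGO F=RWGY D=YBYB B=OGWB
Query: U face = WGGO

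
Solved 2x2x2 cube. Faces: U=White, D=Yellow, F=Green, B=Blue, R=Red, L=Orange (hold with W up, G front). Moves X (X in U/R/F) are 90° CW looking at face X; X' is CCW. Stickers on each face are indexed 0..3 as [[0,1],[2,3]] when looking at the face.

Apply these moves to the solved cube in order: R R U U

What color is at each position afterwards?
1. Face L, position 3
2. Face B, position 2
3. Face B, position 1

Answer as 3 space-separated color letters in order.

Answer: O G B

Derivation:
After move 1 (R): R=RRRR U=WGWG F=GYGY D=YBYB B=WBWB
After move 2 (R): R=RRRR U=WYWY F=GBGB D=YWYW B=GBGB
After move 3 (U): U=WWYY F=RRGB R=GBRR B=OOGB L=GBOO
After move 4 (U): U=YWYW F=GBGB R=OORR B=GBGB L=RROO
Query 1: L[3] = O
Query 2: B[2] = G
Query 3: B[1] = B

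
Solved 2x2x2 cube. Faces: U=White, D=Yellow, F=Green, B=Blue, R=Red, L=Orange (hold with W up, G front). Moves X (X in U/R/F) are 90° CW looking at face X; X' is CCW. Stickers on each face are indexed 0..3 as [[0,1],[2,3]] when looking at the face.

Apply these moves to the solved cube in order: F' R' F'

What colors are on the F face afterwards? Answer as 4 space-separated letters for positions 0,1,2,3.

Answer: W R G G

Derivation:
After move 1 (F'): F=GGGG U=WWRR R=YRYR D=OOYY L=OWOW
After move 2 (R'): R=RRYY U=WBRB F=GWGR D=OGYG B=YBOB
After move 3 (F'): F=WRGG U=WBRY R=GROY D=WWYG L=OBOR
Query: F face = WRGG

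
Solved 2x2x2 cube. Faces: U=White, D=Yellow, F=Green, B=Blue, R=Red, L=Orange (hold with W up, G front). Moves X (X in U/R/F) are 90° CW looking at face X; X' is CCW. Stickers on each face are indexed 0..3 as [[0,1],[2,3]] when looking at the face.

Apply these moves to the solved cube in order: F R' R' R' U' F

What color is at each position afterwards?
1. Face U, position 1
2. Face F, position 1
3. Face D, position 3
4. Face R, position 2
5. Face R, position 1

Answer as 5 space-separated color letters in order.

Answer: G O B O R

Derivation:
After move 1 (F): F=GGGG U=WWOO R=WRWR D=RRYY L=OYOY
After move 2 (R'): R=RRWW U=WBOB F=GWGO D=RGYG B=YBRB
After move 3 (R'): R=RWRW U=WROY F=GBGB D=RWYO B=GBGB
After move 4 (R'): R=WWRR U=WGOG F=GRGY D=RBYB B=OBWB
After move 5 (U'): U=GGWO F=OYGY R=GRRR B=WWWB L=OBOY
After move 6 (F): F=GOYY U=GGYB R=WROR D=RGYB L=OROB
Query 1: U[1] = G
Query 2: F[1] = O
Query 3: D[3] = B
Query 4: R[2] = O
Query 5: R[1] = R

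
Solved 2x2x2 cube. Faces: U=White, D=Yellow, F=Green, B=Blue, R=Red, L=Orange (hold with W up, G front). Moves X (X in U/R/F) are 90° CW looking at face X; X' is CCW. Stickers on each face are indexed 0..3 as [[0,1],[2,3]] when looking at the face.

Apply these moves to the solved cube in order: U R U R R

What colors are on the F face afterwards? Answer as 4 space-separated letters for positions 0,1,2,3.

After move 1 (U): U=WWWW F=RRGG R=BBRR B=OOBB L=GGOO
After move 2 (R): R=RBRB U=WRWG F=RYGY D=YBYO B=WOWB
After move 3 (U): U=WWGR F=RBGY R=WORB B=GGWB L=RYOO
After move 4 (R): R=RWBO U=WBGY F=RBGO D=YWYG B=RGWB
After move 5 (R): R=BROW U=WBGO F=RWGG D=YWYR B=YGBB
Query: F face = RWGG

Answer: R W G G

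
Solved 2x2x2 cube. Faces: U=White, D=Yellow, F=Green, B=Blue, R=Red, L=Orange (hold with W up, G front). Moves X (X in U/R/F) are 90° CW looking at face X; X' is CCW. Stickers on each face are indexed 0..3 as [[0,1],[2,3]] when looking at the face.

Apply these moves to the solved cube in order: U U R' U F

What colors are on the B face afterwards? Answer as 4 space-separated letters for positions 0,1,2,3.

After move 1 (U): U=WWWW F=RRGG R=BBRR B=OOBB L=GGOO
After move 2 (U): U=WWWW F=BBGG R=OORR B=GGBB L=RROO
After move 3 (R'): R=OROR U=WBWG F=BWGW D=YBYG B=YGYB
After move 4 (U): U=WWGB F=ORGW R=YGOR B=RRYB L=BWOO
After move 5 (F): F=GOWR U=WWOW R=GGBR D=OYYG L=BYOB
Query: B face = RRYB

Answer: R R Y B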